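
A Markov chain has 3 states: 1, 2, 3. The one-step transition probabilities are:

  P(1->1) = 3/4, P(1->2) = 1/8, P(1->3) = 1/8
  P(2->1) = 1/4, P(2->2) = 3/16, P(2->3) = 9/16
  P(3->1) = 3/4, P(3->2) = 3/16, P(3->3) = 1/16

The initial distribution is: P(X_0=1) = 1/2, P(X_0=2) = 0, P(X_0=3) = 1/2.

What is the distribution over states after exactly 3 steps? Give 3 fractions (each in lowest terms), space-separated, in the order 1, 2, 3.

Propagating the distribution step by step (d_{t+1} = d_t * P):
d_0 = (1=1/2, 2=0, 3=1/2)
  d_1[1] = 1/2*3/4 + 0*1/4 + 1/2*3/4 = 3/4
  d_1[2] = 1/2*1/8 + 0*3/16 + 1/2*3/16 = 5/32
  d_1[3] = 1/2*1/8 + 0*9/16 + 1/2*1/16 = 3/32
d_1 = (1=3/4, 2=5/32, 3=3/32)
  d_2[1] = 3/4*3/4 + 5/32*1/4 + 3/32*3/4 = 43/64
  d_2[2] = 3/4*1/8 + 5/32*3/16 + 3/32*3/16 = 9/64
  d_2[3] = 3/4*1/8 + 5/32*9/16 + 3/32*1/16 = 3/16
d_2 = (1=43/64, 2=9/64, 3=3/16)
  d_3[1] = 43/64*3/4 + 9/64*1/4 + 3/16*3/4 = 87/128
  d_3[2] = 43/64*1/8 + 9/64*3/16 + 3/16*3/16 = 149/1024
  d_3[3] = 43/64*1/8 + 9/64*9/16 + 3/16*1/16 = 179/1024
d_3 = (1=87/128, 2=149/1024, 3=179/1024)

Answer: 87/128 149/1024 179/1024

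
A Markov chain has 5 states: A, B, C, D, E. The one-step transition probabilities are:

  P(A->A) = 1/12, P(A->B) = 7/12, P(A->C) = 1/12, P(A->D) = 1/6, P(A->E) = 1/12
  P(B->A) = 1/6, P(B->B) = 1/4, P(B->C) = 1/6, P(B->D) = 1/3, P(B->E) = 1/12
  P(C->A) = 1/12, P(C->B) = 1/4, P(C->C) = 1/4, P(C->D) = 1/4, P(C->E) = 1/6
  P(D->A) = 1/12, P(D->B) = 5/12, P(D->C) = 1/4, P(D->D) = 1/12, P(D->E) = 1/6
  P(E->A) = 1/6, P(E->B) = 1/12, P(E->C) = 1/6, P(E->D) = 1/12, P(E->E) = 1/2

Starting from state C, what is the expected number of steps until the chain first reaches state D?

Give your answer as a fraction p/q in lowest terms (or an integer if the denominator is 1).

Let h_i = expected steps to first reach D from state i.
Boundary: h_D = 0.
First-step equations for the other states:
  h_A = 1 + 1/12*h_A + 7/12*h_B + 1/12*h_C + 1/6*h_D + 1/12*h_E
  h_B = 1 + 1/6*h_A + 1/4*h_B + 1/6*h_C + 1/3*h_D + 1/12*h_E
  h_C = 1 + 1/12*h_A + 1/4*h_B + 1/4*h_C + 1/4*h_D + 1/6*h_E
  h_E = 1 + 1/6*h_A + 1/12*h_B + 1/6*h_C + 1/12*h_D + 1/2*h_E

Substituting h_D = 0 and rearranging gives the linear system (I - Q) h = 1:
  [11/12, -7/12, -1/12, -1/12] . (h_A, h_B, h_C, h_E) = 1
  [-1/6, 3/4, -1/6, -1/12] . (h_A, h_B, h_C, h_E) = 1
  [-1/12, -1/4, 3/4, -1/6] . (h_A, h_B, h_C, h_E) = 1
  [-1/6, -1/12, -1/6, 1/2] . (h_A, h_B, h_C, h_E) = 1

Solving yields:
  h_A = 2276/505
  h_B = 1988/505
  h_C = 444/101
  h_E = 568/101

Starting state is C, so the expected hitting time is h_C = 444/101.

Answer: 444/101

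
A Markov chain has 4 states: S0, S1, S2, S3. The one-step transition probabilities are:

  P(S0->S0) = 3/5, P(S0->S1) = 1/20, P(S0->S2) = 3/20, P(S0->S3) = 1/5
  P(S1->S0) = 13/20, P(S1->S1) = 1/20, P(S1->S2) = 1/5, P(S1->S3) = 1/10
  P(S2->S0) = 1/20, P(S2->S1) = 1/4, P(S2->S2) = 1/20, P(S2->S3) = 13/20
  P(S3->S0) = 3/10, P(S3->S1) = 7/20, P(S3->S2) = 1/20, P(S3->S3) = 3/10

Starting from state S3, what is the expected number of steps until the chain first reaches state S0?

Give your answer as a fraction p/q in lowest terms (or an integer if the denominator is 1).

Answer: 10520/3887

Derivation:
Let h_i = expected steps to first reach S0 from state i.
Boundary: h_S0 = 0.
First-step equations for the other states:
  h_S1 = 1 + 13/20*h_S0 + 1/20*h_S1 + 1/5*h_S2 + 1/10*h_S3
  h_S2 = 1 + 1/20*h_S0 + 1/4*h_S1 + 1/20*h_S2 + 13/20*h_S3
  h_S3 = 1 + 3/10*h_S0 + 7/20*h_S1 + 1/20*h_S2 + 3/10*h_S3

Substituting h_S0 = 0 and rearranging gives the linear system (I - Q) h = 1:
  [19/20, -1/5, -1/10] . (h_S1, h_S2, h_S3) = 1
  [-1/4, 19/20, -13/20] . (h_S1, h_S2, h_S3) = 1
  [-7/20, -1/20, 7/10] . (h_S1, h_S2, h_S3) = 1

Solving yields:
  h_S1 = 8020/3887
  h_S2 = 13400/3887
  h_S3 = 10520/3887

Starting state is S3, so the expected hitting time is h_S3 = 10520/3887.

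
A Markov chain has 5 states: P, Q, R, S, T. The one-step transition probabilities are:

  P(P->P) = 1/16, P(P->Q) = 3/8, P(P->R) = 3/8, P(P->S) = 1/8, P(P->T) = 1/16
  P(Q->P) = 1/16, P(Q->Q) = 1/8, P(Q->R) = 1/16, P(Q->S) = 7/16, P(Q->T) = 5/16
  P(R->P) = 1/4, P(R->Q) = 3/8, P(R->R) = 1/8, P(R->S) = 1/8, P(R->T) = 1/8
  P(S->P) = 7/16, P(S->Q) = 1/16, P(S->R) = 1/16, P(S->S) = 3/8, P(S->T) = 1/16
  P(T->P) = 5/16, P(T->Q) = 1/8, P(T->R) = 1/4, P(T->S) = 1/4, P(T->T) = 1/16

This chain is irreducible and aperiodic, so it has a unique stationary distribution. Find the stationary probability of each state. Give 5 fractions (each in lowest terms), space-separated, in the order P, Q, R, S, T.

Answer: 10219/44890 4639/22445 3759/22445 1228/4489 1119/8978

Derivation:
The stationary distribution satisfies pi = pi * P, i.e.:
  pi_P = 1/16*pi_P + 1/16*pi_Q + 1/4*pi_R + 7/16*pi_S + 5/16*pi_T
  pi_Q = 3/8*pi_P + 1/8*pi_Q + 3/8*pi_R + 1/16*pi_S + 1/8*pi_T
  pi_R = 3/8*pi_P + 1/16*pi_Q + 1/8*pi_R + 1/16*pi_S + 1/4*pi_T
  pi_S = 1/8*pi_P + 7/16*pi_Q + 1/8*pi_R + 3/8*pi_S + 1/4*pi_T
  pi_T = 1/16*pi_P + 5/16*pi_Q + 1/8*pi_R + 1/16*pi_S + 1/16*pi_T
with normalization: pi_P + pi_Q + pi_R + pi_S + pi_T = 1.

Using the first 4 balance equations plus normalization, the linear system A*pi = b is:
  [-15/16, 1/16, 1/4, 7/16, 5/16] . pi = 0
  [3/8, -7/8, 3/8, 1/16, 1/8] . pi = 0
  [3/8, 1/16, -7/8, 1/16, 1/4] . pi = 0
  [1/8, 7/16, 1/8, -5/8, 1/4] . pi = 0
  [1, 1, 1, 1, 1] . pi = 1

Solving yields:
  pi_P = 10219/44890
  pi_Q = 4639/22445
  pi_R = 3759/22445
  pi_S = 1228/4489
  pi_T = 1119/8978

Verification (pi * P):
  10219/44890*1/16 + 4639/22445*1/16 + 3759/22445*1/4 + 1228/4489*7/16 + 1119/8978*5/16 = 10219/44890 = pi_P  (ok)
  10219/44890*3/8 + 4639/22445*1/8 + 3759/22445*3/8 + 1228/4489*1/16 + 1119/8978*1/8 = 4639/22445 = pi_Q  (ok)
  10219/44890*3/8 + 4639/22445*1/16 + 3759/22445*1/8 + 1228/4489*1/16 + 1119/8978*1/4 = 3759/22445 = pi_R  (ok)
  10219/44890*1/8 + 4639/22445*7/16 + 3759/22445*1/8 + 1228/4489*3/8 + 1119/8978*1/4 = 1228/4489 = pi_S  (ok)
  10219/44890*1/16 + 4639/22445*5/16 + 3759/22445*1/8 + 1228/4489*1/16 + 1119/8978*1/16 = 1119/8978 = pi_T  (ok)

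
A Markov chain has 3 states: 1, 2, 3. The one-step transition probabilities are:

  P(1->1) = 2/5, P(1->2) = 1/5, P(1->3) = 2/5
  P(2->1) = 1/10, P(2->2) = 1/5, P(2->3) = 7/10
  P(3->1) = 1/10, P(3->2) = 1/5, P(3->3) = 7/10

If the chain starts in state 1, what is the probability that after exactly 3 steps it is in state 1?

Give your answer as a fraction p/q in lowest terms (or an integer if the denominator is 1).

Computing P^3 by repeated multiplication:
P^1 =
  1: [2/5, 1/5, 2/5]
  2: [1/10, 1/5, 7/10]
  3: [1/10, 1/5, 7/10]
P^2 =
  1: [11/50, 1/5, 29/50]
  2: [13/100, 1/5, 67/100]
  3: [13/100, 1/5, 67/100]
P^3 =
  1: [83/500, 1/5, 317/500]
  2: [139/1000, 1/5, 661/1000]
  3: [139/1000, 1/5, 661/1000]

(P^3)[1 -> 1] = 83/500

Answer: 83/500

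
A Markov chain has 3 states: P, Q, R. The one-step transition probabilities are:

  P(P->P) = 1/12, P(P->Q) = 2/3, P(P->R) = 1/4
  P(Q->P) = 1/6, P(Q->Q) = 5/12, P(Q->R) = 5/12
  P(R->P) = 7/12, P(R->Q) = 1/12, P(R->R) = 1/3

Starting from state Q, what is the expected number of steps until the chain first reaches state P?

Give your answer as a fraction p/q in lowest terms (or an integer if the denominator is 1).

Let h_i = expected steps to first reach P from state i.
Boundary: h_P = 0.
First-step equations for the other states:
  h_Q = 1 + 1/6*h_P + 5/12*h_Q + 5/12*h_R
  h_R = 1 + 7/12*h_P + 1/12*h_Q + 1/3*h_R

Substituting h_P = 0 and rearranging gives the linear system (I - Q) h = 1:
  [7/12, -5/12] . (h_Q, h_R) = 1
  [-1/12, 2/3] . (h_Q, h_R) = 1

Solving yields:
  h_Q = 52/17
  h_R = 32/17

Starting state is Q, so the expected hitting time is h_Q = 52/17.

Answer: 52/17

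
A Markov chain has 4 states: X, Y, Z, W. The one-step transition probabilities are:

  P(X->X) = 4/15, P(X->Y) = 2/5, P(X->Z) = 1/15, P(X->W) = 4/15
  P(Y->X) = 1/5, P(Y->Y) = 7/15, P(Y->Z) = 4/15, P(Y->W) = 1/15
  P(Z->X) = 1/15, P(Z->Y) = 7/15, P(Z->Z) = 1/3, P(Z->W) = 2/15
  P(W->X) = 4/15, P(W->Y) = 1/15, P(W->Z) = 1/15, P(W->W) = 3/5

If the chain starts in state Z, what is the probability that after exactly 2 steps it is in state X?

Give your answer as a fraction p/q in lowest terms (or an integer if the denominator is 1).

Answer: 38/225

Derivation:
Computing P^2 by repeated multiplication:
P^1 =
  X: [4/15, 2/5, 1/15, 4/15]
  Y: [1/5, 7/15, 4/15, 1/15]
  Z: [1/15, 7/15, 1/3, 2/15]
  W: [4/15, 1/15, 1/15, 3/5]
P^2 =
  X: [17/75, 77/225, 37/225, 4/15]
  Y: [41/225, 32/75, 52/225, 4/25]
  Z: [38/225, 92/225, 56/225, 13/75]
  W: [56/225, 47/225, 22/225, 4/9]

(P^2)[Z -> X] = 38/225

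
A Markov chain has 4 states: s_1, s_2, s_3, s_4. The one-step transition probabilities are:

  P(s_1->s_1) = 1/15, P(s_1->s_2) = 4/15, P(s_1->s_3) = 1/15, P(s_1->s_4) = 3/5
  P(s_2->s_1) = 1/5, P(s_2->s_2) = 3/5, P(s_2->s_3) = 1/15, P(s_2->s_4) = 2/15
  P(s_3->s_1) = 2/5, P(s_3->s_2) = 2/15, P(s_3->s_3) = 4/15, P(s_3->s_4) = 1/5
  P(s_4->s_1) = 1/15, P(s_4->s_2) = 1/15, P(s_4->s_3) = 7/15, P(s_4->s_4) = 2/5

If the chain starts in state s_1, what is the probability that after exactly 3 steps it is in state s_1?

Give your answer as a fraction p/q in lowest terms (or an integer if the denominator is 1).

Computing P^3 by repeated multiplication:
P^1 =
  s_1: [1/15, 4/15, 1/15, 3/5]
  s_2: [1/5, 3/5, 1/15, 2/15]
  s_3: [2/5, 2/15, 4/15, 1/5]
  s_4: [1/15, 1/15, 7/15, 2/5]
P^2 =
  s_1: [28/225, 17/75, 8/25, 74/225]
  s_2: [38/225, 97/225, 2/15, 4/15]
  s_3: [13/75, 53/225, 1/5, 88/225]
  s_4: [52/225, 11/75, 8/25, 68/225]
P^3 =
  s_1: [229/1125, 263/1125, 59/225, 338/1125]
  s_2: [569/3375, 229/675, 1/5, 986/3375]
  s_3: [556/3375, 811/3375, 296/1125, 224/675]
  s_4: [217/1125, 239/1125, 283/1125, 386/1125]

(P^3)[s_1 -> s_1] = 229/1125

Answer: 229/1125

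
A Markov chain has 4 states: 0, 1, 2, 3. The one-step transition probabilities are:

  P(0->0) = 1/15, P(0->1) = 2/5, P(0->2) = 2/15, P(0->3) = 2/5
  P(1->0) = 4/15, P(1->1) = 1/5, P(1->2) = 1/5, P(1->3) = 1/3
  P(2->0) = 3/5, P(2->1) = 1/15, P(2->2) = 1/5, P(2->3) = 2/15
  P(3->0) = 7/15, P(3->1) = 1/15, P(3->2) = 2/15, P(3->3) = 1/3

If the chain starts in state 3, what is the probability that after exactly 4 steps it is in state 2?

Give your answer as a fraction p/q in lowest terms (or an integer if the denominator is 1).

Computing P^4 by repeated multiplication:
P^1 =
  0: [1/15, 2/5, 2/15, 2/5]
  1: [4/15, 1/5, 1/5, 1/3]
  2: [3/5, 1/15, 1/5, 2/15]
  3: [7/15, 1/15, 2/15, 1/3]
P^2 =
  0: [17/45, 32/225, 38/225, 14/45]
  1: [26/75, 41/225, 4/25, 14/45]
  2: [6/25, 62/225, 34/225, 1/3]
  3: [64/225, 52/225, 11/75, 76/225]
P^3 =
  0: [209/675, 238/1125, 104/675, 1096/3375]
  1: [352/1125, 697/3375, 527/3375, 73/225]
  2: [1133/3375, 619/3375, 182/1125, 359/1125]
  3: [367/1125, 649/3375, 107/675, 218/675]
P^4 =
  0: [16253/50625, 10028/50625, 7984/50625, 3272/10125]
  1: [16252/50625, 10049/50625, 886/5625, 218/675]
  2: [5354/16875, 1142/5625, 1583/10125, 3274/10125]
  3: [16142/50625, 10178/50625, 7934/50625, 1819/5625]

(P^4)[3 -> 2] = 7934/50625

Answer: 7934/50625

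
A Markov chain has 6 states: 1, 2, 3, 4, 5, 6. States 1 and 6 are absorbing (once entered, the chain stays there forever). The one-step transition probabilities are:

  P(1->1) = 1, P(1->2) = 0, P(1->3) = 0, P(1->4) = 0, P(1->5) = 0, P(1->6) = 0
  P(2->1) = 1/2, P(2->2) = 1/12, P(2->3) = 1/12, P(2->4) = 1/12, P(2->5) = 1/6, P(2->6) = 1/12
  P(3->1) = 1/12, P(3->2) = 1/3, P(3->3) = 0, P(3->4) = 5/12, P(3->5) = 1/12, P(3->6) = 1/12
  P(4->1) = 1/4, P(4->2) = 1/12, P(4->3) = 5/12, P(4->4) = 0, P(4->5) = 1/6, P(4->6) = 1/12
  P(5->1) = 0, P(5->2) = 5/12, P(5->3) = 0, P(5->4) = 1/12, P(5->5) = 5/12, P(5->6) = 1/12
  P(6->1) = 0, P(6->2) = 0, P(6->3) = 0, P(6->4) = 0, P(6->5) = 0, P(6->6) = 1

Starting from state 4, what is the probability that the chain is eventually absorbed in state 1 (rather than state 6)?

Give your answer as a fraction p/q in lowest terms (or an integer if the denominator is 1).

Answer: 4879/6747

Derivation:
Let a_i = P(absorbed in 1 | start in state i).
Boundary conditions: a_1 = 1, a_6 = 0.
For each transient state i, a_i = sum_j P(i->j) * a_j:
  a_2 = 1/2*a_1 + 1/12*a_2 + 1/12*a_3 + 1/12*a_4 + 1/6*a_5 + 1/12*a_6
  a_3 = 1/12*a_1 + 1/3*a_2 + 0*a_3 + 5/12*a_4 + 1/12*a_5 + 1/12*a_6
  a_4 = 1/4*a_1 + 1/12*a_2 + 5/12*a_3 + 0*a_4 + 1/6*a_5 + 1/12*a_6
  a_5 = 0*a_1 + 5/12*a_2 + 0*a_3 + 1/12*a_4 + 5/12*a_5 + 1/12*a_6

Substituting a_1 = 1 and a_6 = 0, rearrange to (I - Q) a = r where r[i] = P(i -> 1):
  [11/12, -1/12, -1/12, -1/6] . (a_2, a_3, a_4, a_5) = 1/2
  [-1/3, 1, -5/12, -1/12] . (a_2, a_3, a_4, a_5) = 1/12
  [-1/12, -5/12, 1, -1/6] . (a_2, a_3, a_4, a_5) = 1/4
  [-5/12, 0, -1/12, 7/12] . (a_2, a_3, a_4, a_5) = 0

Solving yields:
  a_2 = 5383/6747
  a_3 = 4768/6747
  a_4 = 4879/6747
  a_5 = 1514/2249

Starting state is 4, so the absorption probability is a_4 = 4879/6747.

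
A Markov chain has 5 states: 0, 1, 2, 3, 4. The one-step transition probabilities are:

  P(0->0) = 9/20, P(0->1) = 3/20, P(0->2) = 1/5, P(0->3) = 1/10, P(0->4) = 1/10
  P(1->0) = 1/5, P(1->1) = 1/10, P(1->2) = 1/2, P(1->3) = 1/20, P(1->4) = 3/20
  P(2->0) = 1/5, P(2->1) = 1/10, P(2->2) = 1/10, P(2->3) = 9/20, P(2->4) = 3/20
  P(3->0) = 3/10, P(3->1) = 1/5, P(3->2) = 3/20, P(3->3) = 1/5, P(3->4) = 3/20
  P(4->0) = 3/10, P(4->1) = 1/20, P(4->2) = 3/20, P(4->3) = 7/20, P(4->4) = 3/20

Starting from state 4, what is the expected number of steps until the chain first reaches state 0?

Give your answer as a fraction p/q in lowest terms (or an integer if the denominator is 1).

Answer: 23380/6343

Derivation:
Let h_i = expected steps to first reach 0 from state i.
Boundary: h_0 = 0.
First-step equations for the other states:
  h_1 = 1 + 1/5*h_0 + 1/10*h_1 + 1/2*h_2 + 1/20*h_3 + 3/20*h_4
  h_2 = 1 + 1/5*h_0 + 1/10*h_1 + 1/10*h_2 + 9/20*h_3 + 3/20*h_4
  h_3 = 1 + 3/10*h_0 + 1/5*h_1 + 3/20*h_2 + 1/5*h_3 + 3/20*h_4
  h_4 = 1 + 3/10*h_0 + 1/20*h_1 + 3/20*h_2 + 7/20*h_3 + 3/20*h_4

Substituting h_0 = 0 and rearranging gives the linear system (I - Q) h = 1:
  [9/10, -1/2, -1/20, -3/20] . (h_1, h_2, h_3, h_4) = 1
  [-1/10, 9/10, -9/20, -3/20] . (h_1, h_2, h_3, h_4) = 1
  [-1/5, -3/20, 4/5, -3/20] . (h_1, h_2, h_3, h_4) = 1
  [-1/20, -3/20, -7/20, 17/20] . (h_1, h_2, h_3, h_4) = 1

Solving yields:
  h_1 = 26600/6343
  h_2 = 25800/6343
  h_3 = 23800/6343
  h_4 = 23380/6343

Starting state is 4, so the expected hitting time is h_4 = 23380/6343.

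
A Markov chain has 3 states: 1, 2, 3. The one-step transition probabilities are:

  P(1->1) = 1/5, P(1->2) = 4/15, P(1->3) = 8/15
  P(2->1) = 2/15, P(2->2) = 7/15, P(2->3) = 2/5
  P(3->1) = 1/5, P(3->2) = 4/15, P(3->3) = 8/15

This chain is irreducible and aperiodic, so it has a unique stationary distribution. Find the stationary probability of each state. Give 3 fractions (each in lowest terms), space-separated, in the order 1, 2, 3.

The stationary distribution satisfies pi = pi * P, i.e.:
  pi_1 = 1/5*pi_1 + 2/15*pi_2 + 1/5*pi_3
  pi_2 = 4/15*pi_1 + 7/15*pi_2 + 4/15*pi_3
  pi_3 = 8/15*pi_1 + 2/5*pi_2 + 8/15*pi_3
with normalization: pi_1 + pi_2 + pi_3 = 1.

Using the first 2 balance equations plus normalization, the linear system A*pi = b is:
  [-4/5, 2/15, 1/5] . pi = 0
  [4/15, -8/15, 4/15] . pi = 0
  [1, 1, 1] . pi = 1

Solving yields:
  pi_1 = 8/45
  pi_2 = 1/3
  pi_3 = 22/45

Verification (pi * P):
  8/45*1/5 + 1/3*2/15 + 22/45*1/5 = 8/45 = pi_1  (ok)
  8/45*4/15 + 1/3*7/15 + 22/45*4/15 = 1/3 = pi_2  (ok)
  8/45*8/15 + 1/3*2/5 + 22/45*8/15 = 22/45 = pi_3  (ok)

Answer: 8/45 1/3 22/45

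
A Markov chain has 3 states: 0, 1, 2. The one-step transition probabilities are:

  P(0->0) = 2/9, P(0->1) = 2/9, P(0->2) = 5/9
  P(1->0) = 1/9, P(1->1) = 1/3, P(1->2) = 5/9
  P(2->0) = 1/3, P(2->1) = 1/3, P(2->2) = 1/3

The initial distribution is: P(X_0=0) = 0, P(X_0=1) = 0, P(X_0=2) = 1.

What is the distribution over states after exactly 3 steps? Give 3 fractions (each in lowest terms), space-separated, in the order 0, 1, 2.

Answer: 59/243 25/81 109/243

Derivation:
Propagating the distribution step by step (d_{t+1} = d_t * P):
d_0 = (0=0, 1=0, 2=1)
  d_1[0] = 0*2/9 + 0*1/9 + 1*1/3 = 1/3
  d_1[1] = 0*2/9 + 0*1/3 + 1*1/3 = 1/3
  d_1[2] = 0*5/9 + 0*5/9 + 1*1/3 = 1/3
d_1 = (0=1/3, 1=1/3, 2=1/3)
  d_2[0] = 1/3*2/9 + 1/3*1/9 + 1/3*1/3 = 2/9
  d_2[1] = 1/3*2/9 + 1/3*1/3 + 1/3*1/3 = 8/27
  d_2[2] = 1/3*5/9 + 1/3*5/9 + 1/3*1/3 = 13/27
d_2 = (0=2/9, 1=8/27, 2=13/27)
  d_3[0] = 2/9*2/9 + 8/27*1/9 + 13/27*1/3 = 59/243
  d_3[1] = 2/9*2/9 + 8/27*1/3 + 13/27*1/3 = 25/81
  d_3[2] = 2/9*5/9 + 8/27*5/9 + 13/27*1/3 = 109/243
d_3 = (0=59/243, 1=25/81, 2=109/243)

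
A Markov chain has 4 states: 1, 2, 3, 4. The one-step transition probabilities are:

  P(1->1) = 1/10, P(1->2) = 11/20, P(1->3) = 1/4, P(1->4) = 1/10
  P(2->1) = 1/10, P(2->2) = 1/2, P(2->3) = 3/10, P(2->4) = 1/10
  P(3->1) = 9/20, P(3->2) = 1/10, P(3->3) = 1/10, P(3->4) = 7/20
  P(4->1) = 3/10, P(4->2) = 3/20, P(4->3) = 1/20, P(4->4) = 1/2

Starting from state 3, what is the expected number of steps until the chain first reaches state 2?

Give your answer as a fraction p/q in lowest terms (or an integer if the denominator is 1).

Let h_i = expected steps to first reach 2 from state i.
Boundary: h_2 = 0.
First-step equations for the other states:
  h_1 = 1 + 1/10*h_1 + 11/20*h_2 + 1/4*h_3 + 1/10*h_4
  h_3 = 1 + 9/20*h_1 + 1/10*h_2 + 1/10*h_3 + 7/20*h_4
  h_4 = 1 + 3/10*h_1 + 3/20*h_2 + 1/20*h_3 + 1/2*h_4

Substituting h_2 = 0 and rearranging gives the linear system (I - Q) h = 1:
  [9/10, -1/4, -1/10] . (h_1, h_3, h_4) = 1
  [-9/20, 9/10, -7/20] . (h_1, h_3, h_4) = 1
  [-3/10, -1/20, 1/2] . (h_1, h_3, h_4) = 1

Solving yields:
  h_1 = 8/3
  h_3 = 4
  h_4 = 4

Starting state is 3, so the expected hitting time is h_3 = 4.

Answer: 4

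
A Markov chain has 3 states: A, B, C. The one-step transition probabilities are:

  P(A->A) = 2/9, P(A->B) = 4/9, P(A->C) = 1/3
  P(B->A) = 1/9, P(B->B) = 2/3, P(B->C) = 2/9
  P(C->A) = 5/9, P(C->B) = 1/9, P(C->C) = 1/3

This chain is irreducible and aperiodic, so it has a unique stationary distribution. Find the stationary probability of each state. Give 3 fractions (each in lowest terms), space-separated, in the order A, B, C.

Answer: 4/15 9/20 17/60

Derivation:
The stationary distribution satisfies pi = pi * P, i.e.:
  pi_A = 2/9*pi_A + 1/9*pi_B + 5/9*pi_C
  pi_B = 4/9*pi_A + 2/3*pi_B + 1/9*pi_C
  pi_C = 1/3*pi_A + 2/9*pi_B + 1/3*pi_C
with normalization: pi_A + pi_B + pi_C = 1.

Using the first 2 balance equations plus normalization, the linear system A*pi = b is:
  [-7/9, 1/9, 5/9] . pi = 0
  [4/9, -1/3, 1/9] . pi = 0
  [1, 1, 1] . pi = 1

Solving yields:
  pi_A = 4/15
  pi_B = 9/20
  pi_C = 17/60

Verification (pi * P):
  4/15*2/9 + 9/20*1/9 + 17/60*5/9 = 4/15 = pi_A  (ok)
  4/15*4/9 + 9/20*2/3 + 17/60*1/9 = 9/20 = pi_B  (ok)
  4/15*1/3 + 9/20*2/9 + 17/60*1/3 = 17/60 = pi_C  (ok)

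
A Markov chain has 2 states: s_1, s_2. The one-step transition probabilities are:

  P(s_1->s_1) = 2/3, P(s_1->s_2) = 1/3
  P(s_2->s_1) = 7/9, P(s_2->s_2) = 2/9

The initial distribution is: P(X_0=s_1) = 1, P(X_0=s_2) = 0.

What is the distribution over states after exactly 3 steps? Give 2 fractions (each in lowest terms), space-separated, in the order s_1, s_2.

Answer: 170/243 73/243

Derivation:
Propagating the distribution step by step (d_{t+1} = d_t * P):
d_0 = (s_1=1, s_2=0)
  d_1[s_1] = 1*2/3 + 0*7/9 = 2/3
  d_1[s_2] = 1*1/3 + 0*2/9 = 1/3
d_1 = (s_1=2/3, s_2=1/3)
  d_2[s_1] = 2/3*2/3 + 1/3*7/9 = 19/27
  d_2[s_2] = 2/3*1/3 + 1/3*2/9 = 8/27
d_2 = (s_1=19/27, s_2=8/27)
  d_3[s_1] = 19/27*2/3 + 8/27*7/9 = 170/243
  d_3[s_2] = 19/27*1/3 + 8/27*2/9 = 73/243
d_3 = (s_1=170/243, s_2=73/243)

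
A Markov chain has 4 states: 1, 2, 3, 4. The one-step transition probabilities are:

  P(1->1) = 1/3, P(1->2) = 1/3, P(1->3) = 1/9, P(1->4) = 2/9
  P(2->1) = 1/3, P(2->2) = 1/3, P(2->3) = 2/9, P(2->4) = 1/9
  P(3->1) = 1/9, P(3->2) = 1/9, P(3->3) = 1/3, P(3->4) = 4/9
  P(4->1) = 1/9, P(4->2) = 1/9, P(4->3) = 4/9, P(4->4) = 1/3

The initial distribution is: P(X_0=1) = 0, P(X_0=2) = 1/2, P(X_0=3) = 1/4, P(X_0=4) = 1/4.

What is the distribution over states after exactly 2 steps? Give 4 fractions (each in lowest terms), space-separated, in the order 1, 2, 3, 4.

Propagating the distribution step by step (d_{t+1} = d_t * P):
d_0 = (1=0, 2=1/2, 3=1/4, 4=1/4)
  d_1[1] = 0*1/3 + 1/2*1/3 + 1/4*1/9 + 1/4*1/9 = 2/9
  d_1[2] = 0*1/3 + 1/2*1/3 + 1/4*1/9 + 1/4*1/9 = 2/9
  d_1[3] = 0*1/9 + 1/2*2/9 + 1/4*1/3 + 1/4*4/9 = 11/36
  d_1[4] = 0*2/9 + 1/2*1/9 + 1/4*4/9 + 1/4*1/3 = 1/4
d_1 = (1=2/9, 2=2/9, 3=11/36, 4=1/4)
  d_2[1] = 2/9*1/3 + 2/9*1/3 + 11/36*1/9 + 1/4*1/9 = 17/81
  d_2[2] = 2/9*1/3 + 2/9*1/3 + 11/36*1/9 + 1/4*1/9 = 17/81
  d_2[3] = 2/9*1/9 + 2/9*2/9 + 11/36*1/3 + 1/4*4/9 = 31/108
  d_2[4] = 2/9*2/9 + 2/9*1/9 + 11/36*4/9 + 1/4*1/3 = 95/324
d_2 = (1=17/81, 2=17/81, 3=31/108, 4=95/324)

Answer: 17/81 17/81 31/108 95/324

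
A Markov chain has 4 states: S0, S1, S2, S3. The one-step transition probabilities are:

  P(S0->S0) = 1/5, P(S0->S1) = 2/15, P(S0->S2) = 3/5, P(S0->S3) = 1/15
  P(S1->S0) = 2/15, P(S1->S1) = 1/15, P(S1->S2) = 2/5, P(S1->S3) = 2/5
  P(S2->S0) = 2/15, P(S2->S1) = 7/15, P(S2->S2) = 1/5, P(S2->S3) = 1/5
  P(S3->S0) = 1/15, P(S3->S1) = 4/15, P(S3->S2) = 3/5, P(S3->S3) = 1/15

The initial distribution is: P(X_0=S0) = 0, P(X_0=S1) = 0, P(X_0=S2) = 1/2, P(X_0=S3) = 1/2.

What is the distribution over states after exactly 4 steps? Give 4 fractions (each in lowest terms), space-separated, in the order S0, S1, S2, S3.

Answer: 2597/20250 27949/101250 6503/16875 10649/50625

Derivation:
Propagating the distribution step by step (d_{t+1} = d_t * P):
d_0 = (S0=0, S1=0, S2=1/2, S3=1/2)
  d_1[S0] = 0*1/5 + 0*2/15 + 1/2*2/15 + 1/2*1/15 = 1/10
  d_1[S1] = 0*2/15 + 0*1/15 + 1/2*7/15 + 1/2*4/15 = 11/30
  d_1[S2] = 0*3/5 + 0*2/5 + 1/2*1/5 + 1/2*3/5 = 2/5
  d_1[S3] = 0*1/15 + 0*2/5 + 1/2*1/5 + 1/2*1/15 = 2/15
d_1 = (S0=1/10, S1=11/30, S2=2/5, S3=2/15)
  d_2[S0] = 1/10*1/5 + 11/30*2/15 + 2/5*2/15 + 2/15*1/15 = 59/450
  d_2[S1] = 1/10*2/15 + 11/30*1/15 + 2/5*7/15 + 2/15*4/15 = 13/50
  d_2[S2] = 1/10*3/5 + 11/30*2/5 + 2/5*1/5 + 2/15*3/5 = 11/30
  d_2[S3] = 1/10*1/15 + 11/30*2/5 + 2/5*1/5 + 2/15*1/15 = 109/450
d_2 = (S0=59/450, S1=13/50, S2=11/30, S3=109/450)
  d_3[S0] = 59/450*1/5 + 13/50*2/15 + 11/30*2/15 + 109/450*1/15 = 17/135
  d_3[S1] = 59/450*2/15 + 13/50*1/15 + 11/30*7/15 + 109/450*4/15 = 913/3375
  d_3[S2] = 59/450*3/5 + 13/50*2/5 + 11/30*1/5 + 109/450*3/5 = 301/750
  d_3[S3] = 59/450*1/15 + 13/50*2/5 + 11/30*1/5 + 109/450*1/15 = 91/450
d_3 = (S0=17/135, S1=913/3375, S2=301/750, S3=91/450)
  d_4[S0] = 17/135*1/5 + 913/3375*2/15 + 301/750*2/15 + 91/450*1/15 = 2597/20250
  d_4[S1] = 17/135*2/15 + 913/3375*1/15 + 301/750*7/15 + 91/450*4/15 = 27949/101250
  d_4[S2] = 17/135*3/5 + 913/3375*2/5 + 301/750*1/5 + 91/450*3/5 = 6503/16875
  d_4[S3] = 17/135*1/15 + 913/3375*2/5 + 301/750*1/5 + 91/450*1/15 = 10649/50625
d_4 = (S0=2597/20250, S1=27949/101250, S2=6503/16875, S3=10649/50625)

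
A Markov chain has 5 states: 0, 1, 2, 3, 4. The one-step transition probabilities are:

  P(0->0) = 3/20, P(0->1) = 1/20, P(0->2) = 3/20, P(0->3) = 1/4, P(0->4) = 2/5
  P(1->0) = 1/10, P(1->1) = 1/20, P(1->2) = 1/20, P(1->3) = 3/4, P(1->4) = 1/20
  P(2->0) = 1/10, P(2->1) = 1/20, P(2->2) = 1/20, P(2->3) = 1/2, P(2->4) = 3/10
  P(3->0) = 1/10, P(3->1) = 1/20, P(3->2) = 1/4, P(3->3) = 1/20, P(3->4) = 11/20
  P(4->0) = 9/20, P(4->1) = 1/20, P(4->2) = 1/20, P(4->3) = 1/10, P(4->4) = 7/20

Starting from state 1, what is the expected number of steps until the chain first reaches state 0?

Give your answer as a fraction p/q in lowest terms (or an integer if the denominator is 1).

Let h_i = expected steps to first reach 0 from state i.
Boundary: h_0 = 0.
First-step equations for the other states:
  h_1 = 1 + 1/10*h_0 + 1/20*h_1 + 1/20*h_2 + 3/4*h_3 + 1/20*h_4
  h_2 = 1 + 1/10*h_0 + 1/20*h_1 + 1/20*h_2 + 1/2*h_3 + 3/10*h_4
  h_3 = 1 + 1/10*h_0 + 1/20*h_1 + 1/4*h_2 + 1/20*h_3 + 11/20*h_4
  h_4 = 1 + 9/20*h_0 + 1/20*h_1 + 1/20*h_2 + 1/10*h_3 + 7/20*h_4

Substituting h_0 = 0 and rearranging gives the linear system (I - Q) h = 1:
  [19/20, -1/20, -3/4, -1/20] . (h_1, h_2, h_3, h_4) = 1
  [-1/20, 19/20, -1/2, -3/10] . (h_1, h_2, h_3, h_4) = 1
  [-1/20, -1/4, 19/20, -11/20] . (h_1, h_2, h_3, h_4) = 1
  [-1/20, -1/20, -1/10, 13/20] . (h_1, h_2, h_3, h_4) = 1

Solving yields:
  h_1 = 3165/677
  h_2 = 2955/677
  h_3 = 2780/677
  h_4 = 1940/677

Starting state is 1, so the expected hitting time is h_1 = 3165/677.

Answer: 3165/677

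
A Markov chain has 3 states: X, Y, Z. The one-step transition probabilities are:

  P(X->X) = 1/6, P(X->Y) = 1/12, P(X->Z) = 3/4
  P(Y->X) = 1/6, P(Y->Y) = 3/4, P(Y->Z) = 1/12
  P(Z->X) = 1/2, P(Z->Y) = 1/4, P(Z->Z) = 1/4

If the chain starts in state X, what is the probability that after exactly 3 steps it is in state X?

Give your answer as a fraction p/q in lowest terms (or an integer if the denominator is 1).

Computing P^3 by repeated multiplication:
P^1 =
  X: [1/6, 1/12, 3/4]
  Y: [1/6, 3/4, 1/12]
  Z: [1/2, 1/4, 1/4]
P^2 =
  X: [5/12, 19/72, 23/72]
  Y: [7/36, 43/72, 5/24]
  Z: [1/4, 7/24, 11/24]
P^3 =
  X: [59/216, 5/16, 179/432]
  Y: [17/72, 223/432, 107/432]
  Z: [23/72, 17/48, 47/144]

(P^3)[X -> X] = 59/216

Answer: 59/216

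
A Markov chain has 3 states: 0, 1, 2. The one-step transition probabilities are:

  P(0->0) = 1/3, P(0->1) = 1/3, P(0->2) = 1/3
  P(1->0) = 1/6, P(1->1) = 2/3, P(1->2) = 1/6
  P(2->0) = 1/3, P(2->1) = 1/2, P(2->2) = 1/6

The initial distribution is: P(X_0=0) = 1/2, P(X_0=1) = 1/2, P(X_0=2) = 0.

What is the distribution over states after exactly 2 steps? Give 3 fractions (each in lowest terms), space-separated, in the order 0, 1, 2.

Propagating the distribution step by step (d_{t+1} = d_t * P):
d_0 = (0=1/2, 1=1/2, 2=0)
  d_1[0] = 1/2*1/3 + 1/2*1/6 + 0*1/3 = 1/4
  d_1[1] = 1/2*1/3 + 1/2*2/3 + 0*1/2 = 1/2
  d_1[2] = 1/2*1/3 + 1/2*1/6 + 0*1/6 = 1/4
d_1 = (0=1/4, 1=1/2, 2=1/4)
  d_2[0] = 1/4*1/3 + 1/2*1/6 + 1/4*1/3 = 1/4
  d_2[1] = 1/4*1/3 + 1/2*2/3 + 1/4*1/2 = 13/24
  d_2[2] = 1/4*1/3 + 1/2*1/6 + 1/4*1/6 = 5/24
d_2 = (0=1/4, 1=13/24, 2=5/24)

Answer: 1/4 13/24 5/24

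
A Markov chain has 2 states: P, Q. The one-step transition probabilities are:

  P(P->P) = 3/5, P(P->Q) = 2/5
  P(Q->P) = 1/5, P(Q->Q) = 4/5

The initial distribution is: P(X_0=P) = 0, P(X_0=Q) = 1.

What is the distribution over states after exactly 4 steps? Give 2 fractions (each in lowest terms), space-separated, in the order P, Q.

Propagating the distribution step by step (d_{t+1} = d_t * P):
d_0 = (P=0, Q=1)
  d_1[P] = 0*3/5 + 1*1/5 = 1/5
  d_1[Q] = 0*2/5 + 1*4/5 = 4/5
d_1 = (P=1/5, Q=4/5)
  d_2[P] = 1/5*3/5 + 4/5*1/5 = 7/25
  d_2[Q] = 1/5*2/5 + 4/5*4/5 = 18/25
d_2 = (P=7/25, Q=18/25)
  d_3[P] = 7/25*3/5 + 18/25*1/5 = 39/125
  d_3[Q] = 7/25*2/5 + 18/25*4/5 = 86/125
d_3 = (P=39/125, Q=86/125)
  d_4[P] = 39/125*3/5 + 86/125*1/5 = 203/625
  d_4[Q] = 39/125*2/5 + 86/125*4/5 = 422/625
d_4 = (P=203/625, Q=422/625)

Answer: 203/625 422/625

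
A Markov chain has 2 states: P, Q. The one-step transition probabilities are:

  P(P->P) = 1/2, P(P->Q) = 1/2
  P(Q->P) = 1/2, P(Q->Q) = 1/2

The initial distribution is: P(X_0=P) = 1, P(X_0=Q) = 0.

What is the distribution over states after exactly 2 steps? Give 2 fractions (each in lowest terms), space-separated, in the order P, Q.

Propagating the distribution step by step (d_{t+1} = d_t * P):
d_0 = (P=1, Q=0)
  d_1[P] = 1*1/2 + 0*1/2 = 1/2
  d_1[Q] = 1*1/2 + 0*1/2 = 1/2
d_1 = (P=1/2, Q=1/2)
  d_2[P] = 1/2*1/2 + 1/2*1/2 = 1/2
  d_2[Q] = 1/2*1/2 + 1/2*1/2 = 1/2
d_2 = (P=1/2, Q=1/2)

Answer: 1/2 1/2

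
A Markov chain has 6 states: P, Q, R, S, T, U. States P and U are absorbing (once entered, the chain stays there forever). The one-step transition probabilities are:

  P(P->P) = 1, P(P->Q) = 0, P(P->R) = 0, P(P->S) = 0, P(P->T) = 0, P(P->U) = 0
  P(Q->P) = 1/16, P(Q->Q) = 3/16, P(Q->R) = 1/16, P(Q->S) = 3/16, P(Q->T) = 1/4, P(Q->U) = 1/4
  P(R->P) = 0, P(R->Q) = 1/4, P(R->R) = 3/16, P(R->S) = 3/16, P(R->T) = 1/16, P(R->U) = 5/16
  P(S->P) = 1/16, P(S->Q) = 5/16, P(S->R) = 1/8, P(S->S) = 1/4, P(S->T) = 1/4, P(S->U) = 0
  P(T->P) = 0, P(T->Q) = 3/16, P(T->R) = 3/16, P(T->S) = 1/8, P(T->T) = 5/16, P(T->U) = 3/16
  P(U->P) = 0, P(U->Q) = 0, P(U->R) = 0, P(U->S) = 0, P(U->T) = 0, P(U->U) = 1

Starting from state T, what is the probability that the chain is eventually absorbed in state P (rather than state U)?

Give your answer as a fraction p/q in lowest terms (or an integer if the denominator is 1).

Answer: 1394/12233

Derivation:
Let a_i = P(absorbed in P | start in state i).
Boundary conditions: a_P = 1, a_U = 0.
For each transient state i, a_i = sum_j P(i->j) * a_j:
  a_Q = 1/16*a_P + 3/16*a_Q + 1/16*a_R + 3/16*a_S + 1/4*a_T + 1/4*a_U
  a_R = 0*a_P + 1/4*a_Q + 3/16*a_R + 3/16*a_S + 1/16*a_T + 5/16*a_U
  a_S = 1/16*a_P + 5/16*a_Q + 1/8*a_R + 1/4*a_S + 1/4*a_T + 0*a_U
  a_T = 0*a_P + 3/16*a_Q + 3/16*a_R + 1/8*a_S + 5/16*a_T + 3/16*a_U

Substituting a_P = 1 and a_U = 0, rearrange to (I - Q) a = r where r[i] = P(i -> P):
  [13/16, -1/16, -3/16, -1/4] . (a_Q, a_R, a_S, a_T) = 1/16
  [-1/4, 13/16, -3/16, -1/16] . (a_Q, a_R, a_S, a_T) = 0
  [-5/16, -1/8, 3/4, -1/4] . (a_Q, a_R, a_S, a_T) = 1/16
  [-3/16, -3/16, -1/8, 11/16] . (a_Q, a_R, a_S, a_T) = 0

Solving yields:
  a_Q = 2065/12233
  a_R = 1335/12233
  a_S = 2567/12233
  a_T = 1394/12233

Starting state is T, so the absorption probability is a_T = 1394/12233.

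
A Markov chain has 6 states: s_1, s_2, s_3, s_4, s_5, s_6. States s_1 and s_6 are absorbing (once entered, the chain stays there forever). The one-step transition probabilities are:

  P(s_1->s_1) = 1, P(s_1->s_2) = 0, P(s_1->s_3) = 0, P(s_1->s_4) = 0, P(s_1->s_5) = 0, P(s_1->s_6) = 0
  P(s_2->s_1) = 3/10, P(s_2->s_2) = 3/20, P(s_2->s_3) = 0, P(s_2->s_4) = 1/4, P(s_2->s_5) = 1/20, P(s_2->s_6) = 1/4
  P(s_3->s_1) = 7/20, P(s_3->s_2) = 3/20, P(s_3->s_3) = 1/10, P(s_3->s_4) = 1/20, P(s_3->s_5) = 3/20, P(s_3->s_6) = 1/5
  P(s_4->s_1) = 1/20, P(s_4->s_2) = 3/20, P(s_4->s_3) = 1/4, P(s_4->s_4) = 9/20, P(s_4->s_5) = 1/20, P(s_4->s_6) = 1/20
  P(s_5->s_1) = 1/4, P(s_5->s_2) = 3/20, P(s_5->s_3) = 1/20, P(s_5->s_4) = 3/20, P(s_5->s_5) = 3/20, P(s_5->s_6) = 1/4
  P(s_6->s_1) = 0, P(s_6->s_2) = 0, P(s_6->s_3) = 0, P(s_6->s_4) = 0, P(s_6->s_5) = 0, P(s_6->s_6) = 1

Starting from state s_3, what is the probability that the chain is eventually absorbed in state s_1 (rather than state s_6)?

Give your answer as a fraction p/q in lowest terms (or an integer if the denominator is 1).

Let a_i = P(absorbed in s_1 | start in state i).
Boundary conditions: a_s_1 = 1, a_s_6 = 0.
For each transient state i, a_i = sum_j P(i->j) * a_j:
  a_s_2 = 3/10*a_s_1 + 3/20*a_s_2 + 0*a_s_3 + 1/4*a_s_4 + 1/20*a_s_5 + 1/4*a_s_6
  a_s_3 = 7/20*a_s_1 + 3/20*a_s_2 + 1/10*a_s_3 + 1/20*a_s_4 + 3/20*a_s_5 + 1/5*a_s_6
  a_s_4 = 1/20*a_s_1 + 3/20*a_s_2 + 1/4*a_s_3 + 9/20*a_s_4 + 1/20*a_s_5 + 1/20*a_s_6
  a_s_5 = 1/4*a_s_1 + 3/20*a_s_2 + 1/20*a_s_3 + 3/20*a_s_4 + 3/20*a_s_5 + 1/4*a_s_6

Substituting a_s_1 = 1 and a_s_6 = 0, rearrange to (I - Q) a = r where r[i] = P(i -> s_1):
  [17/20, 0, -1/4, -1/20] . (a_s_2, a_s_3, a_s_4, a_s_5) = 3/10
  [-3/20, 9/10, -1/20, -3/20] . (a_s_2, a_s_3, a_s_4, a_s_5) = 7/20
  [-3/20, -1/4, 11/20, -1/20] . (a_s_2, a_s_3, a_s_4, a_s_5) = 1/20
  [-3/20, -1/20, -3/20, 17/20] . (a_s_2, a_s_3, a_s_4, a_s_5) = 1/4

Solving yields:
  a_s_2 = 6360/11591
  a_s_3 = 6943/11591
  a_s_4 = 12995/23182
  a_s_5 = 12173/23182

Starting state is s_3, so the absorption probability is a_s_3 = 6943/11591.

Answer: 6943/11591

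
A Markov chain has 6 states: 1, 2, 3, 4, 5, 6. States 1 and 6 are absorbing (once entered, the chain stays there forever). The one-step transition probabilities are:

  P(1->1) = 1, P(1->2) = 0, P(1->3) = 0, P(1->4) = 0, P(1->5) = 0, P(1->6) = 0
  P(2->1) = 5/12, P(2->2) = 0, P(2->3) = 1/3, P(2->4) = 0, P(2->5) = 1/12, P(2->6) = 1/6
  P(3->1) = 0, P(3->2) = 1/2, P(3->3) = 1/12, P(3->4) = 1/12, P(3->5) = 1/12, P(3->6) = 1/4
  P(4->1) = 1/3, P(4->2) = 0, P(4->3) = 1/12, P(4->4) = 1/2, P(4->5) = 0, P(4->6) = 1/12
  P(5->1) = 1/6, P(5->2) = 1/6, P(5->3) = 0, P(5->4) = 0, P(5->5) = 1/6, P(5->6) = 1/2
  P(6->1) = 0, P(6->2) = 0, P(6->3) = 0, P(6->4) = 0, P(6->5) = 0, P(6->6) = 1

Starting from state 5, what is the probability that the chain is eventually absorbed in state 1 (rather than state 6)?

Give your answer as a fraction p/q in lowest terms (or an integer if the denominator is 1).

Answer: 977/3091

Derivation:
Let a_i = P(absorbed in 1 | start in state i).
Boundary conditions: a_1 = 1, a_6 = 0.
For each transient state i, a_i = sum_j P(i->j) * a_j:
  a_2 = 5/12*a_1 + 0*a_2 + 1/3*a_3 + 0*a_4 + 1/12*a_5 + 1/6*a_6
  a_3 = 0*a_1 + 1/2*a_2 + 1/12*a_3 + 1/12*a_4 + 1/12*a_5 + 1/4*a_6
  a_4 = 1/3*a_1 + 0*a_2 + 1/12*a_3 + 1/2*a_4 + 0*a_5 + 1/12*a_6
  a_5 = 1/6*a_1 + 1/6*a_2 + 0*a_3 + 0*a_4 + 1/6*a_5 + 1/2*a_6

Substituting a_1 = 1 and a_6 = 0, rearrange to (I - Q) a = r where r[i] = P(i -> 1):
  [1, -1/3, 0, -1/12] . (a_2, a_3, a_4, a_5) = 5/12
  [-1/2, 11/12, -1/12, -1/12] . (a_2, a_3, a_4, a_5) = 0
  [0, -1/12, 1/2, 0] . (a_2, a_3, a_4, a_5) = 1/3
  [-1/6, 0, 0, 5/6] . (a_2, a_3, a_4, a_5) = 1/6

Solving yields:
  a_2 = 1794/3091
  a_3 = 1274/3091
  a_4 = 2273/3091
  a_5 = 977/3091

Starting state is 5, so the absorption probability is a_5 = 977/3091.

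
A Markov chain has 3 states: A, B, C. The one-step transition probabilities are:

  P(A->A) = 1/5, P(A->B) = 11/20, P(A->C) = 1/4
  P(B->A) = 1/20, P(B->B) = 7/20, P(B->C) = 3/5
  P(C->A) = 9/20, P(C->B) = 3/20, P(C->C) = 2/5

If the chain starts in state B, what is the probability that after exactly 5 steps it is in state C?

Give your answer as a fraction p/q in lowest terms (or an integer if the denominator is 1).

Computing P^5 by repeated multiplication:
P^1 =
  A: [1/5, 11/20, 1/4]
  B: [1/20, 7/20, 3/5]
  C: [9/20, 3/20, 2/5]
P^2 =
  A: [9/50, 17/50, 12/25]
  B: [119/400, 6/25, 37/80]
  C: [111/400, 9/25, 29/80]
P^3 =
  A: [269/1000, 29/100, 441/1000]
  B: [2237/8000, 317/1000, 3227/8000]
  C: [1893/8000, 333/1000, 3443/8000]
P^4 =
  A: [1067/4000, 789/2500, 8353/20000]
  B: [40527/160000, 1301/4000, 67433/160000]
  C: [41223/160000, 249/800, 68977/160000]
P^5 =
  A: [102829/400000, 15991/50000, 169243/400000]
  B: [164209/640000, 126547/400000, 1366579/3200000]
  C: [167097/640000, 126123/400000, 1355531/3200000]

(P^5)[B -> C] = 1366579/3200000

Answer: 1366579/3200000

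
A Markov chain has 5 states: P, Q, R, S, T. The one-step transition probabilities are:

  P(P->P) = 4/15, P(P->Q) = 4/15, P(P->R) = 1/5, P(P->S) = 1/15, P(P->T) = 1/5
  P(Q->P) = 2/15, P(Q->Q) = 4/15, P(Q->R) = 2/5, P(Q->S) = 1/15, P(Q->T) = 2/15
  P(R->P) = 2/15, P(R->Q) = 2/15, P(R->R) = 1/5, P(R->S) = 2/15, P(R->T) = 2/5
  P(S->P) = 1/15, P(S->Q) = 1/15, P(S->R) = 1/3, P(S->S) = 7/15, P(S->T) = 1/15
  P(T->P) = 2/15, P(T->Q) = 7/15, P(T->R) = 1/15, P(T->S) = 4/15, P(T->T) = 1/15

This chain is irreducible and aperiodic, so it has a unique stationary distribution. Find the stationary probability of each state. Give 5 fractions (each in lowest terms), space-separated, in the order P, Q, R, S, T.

The stationary distribution satisfies pi = pi * P, i.e.:
  pi_P = 4/15*pi_P + 2/15*pi_Q + 2/15*pi_R + 1/15*pi_S + 2/15*pi_T
  pi_Q = 4/15*pi_P + 4/15*pi_Q + 2/15*pi_R + 1/15*pi_S + 7/15*pi_T
  pi_R = 1/5*pi_P + 2/5*pi_Q + 1/5*pi_R + 1/3*pi_S + 1/15*pi_T
  pi_S = 1/15*pi_P + 1/15*pi_Q + 2/15*pi_R + 7/15*pi_S + 4/15*pi_T
  pi_T = 1/5*pi_P + 2/15*pi_Q + 2/5*pi_R + 1/15*pi_S + 1/15*pi_T
with normalization: pi_P + pi_Q + pi_R + pi_S + pi_T = 1.

Using the first 4 balance equations plus normalization, the linear system A*pi = b is:
  [-11/15, 2/15, 2/15, 1/15, 2/15] . pi = 0
  [4/15, -11/15, 2/15, 1/15, 7/15] . pi = 0
  [1/5, 2/5, -4/5, 1/3, 1/15] . pi = 0
  [1/15, 1/15, 2/15, -8/15, 4/15] . pi = 0
  [1, 1, 1, 1, 1] . pi = 1

Solving yields:
  pi_P = 122/881
  pi_Q = 1420/6167
  pi_R = 1531/6167
  pi_S = 176/881
  pi_T = 1130/6167

Verification (pi * P):
  122/881*4/15 + 1420/6167*2/15 + 1531/6167*2/15 + 176/881*1/15 + 1130/6167*2/15 = 122/881 = pi_P  (ok)
  122/881*4/15 + 1420/6167*4/15 + 1531/6167*2/15 + 176/881*1/15 + 1130/6167*7/15 = 1420/6167 = pi_Q  (ok)
  122/881*1/5 + 1420/6167*2/5 + 1531/6167*1/5 + 176/881*1/3 + 1130/6167*1/15 = 1531/6167 = pi_R  (ok)
  122/881*1/15 + 1420/6167*1/15 + 1531/6167*2/15 + 176/881*7/15 + 1130/6167*4/15 = 176/881 = pi_S  (ok)
  122/881*1/5 + 1420/6167*2/15 + 1531/6167*2/5 + 176/881*1/15 + 1130/6167*1/15 = 1130/6167 = pi_T  (ok)

Answer: 122/881 1420/6167 1531/6167 176/881 1130/6167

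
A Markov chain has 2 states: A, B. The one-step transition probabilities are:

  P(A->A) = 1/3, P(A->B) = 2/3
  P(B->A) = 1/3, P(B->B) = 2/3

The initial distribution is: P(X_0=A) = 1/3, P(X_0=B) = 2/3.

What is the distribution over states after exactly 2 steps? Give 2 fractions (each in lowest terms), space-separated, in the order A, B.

Answer: 1/3 2/3

Derivation:
Propagating the distribution step by step (d_{t+1} = d_t * P):
d_0 = (A=1/3, B=2/3)
  d_1[A] = 1/3*1/3 + 2/3*1/3 = 1/3
  d_1[B] = 1/3*2/3 + 2/3*2/3 = 2/3
d_1 = (A=1/3, B=2/3)
  d_2[A] = 1/3*1/3 + 2/3*1/3 = 1/3
  d_2[B] = 1/3*2/3 + 2/3*2/3 = 2/3
d_2 = (A=1/3, B=2/3)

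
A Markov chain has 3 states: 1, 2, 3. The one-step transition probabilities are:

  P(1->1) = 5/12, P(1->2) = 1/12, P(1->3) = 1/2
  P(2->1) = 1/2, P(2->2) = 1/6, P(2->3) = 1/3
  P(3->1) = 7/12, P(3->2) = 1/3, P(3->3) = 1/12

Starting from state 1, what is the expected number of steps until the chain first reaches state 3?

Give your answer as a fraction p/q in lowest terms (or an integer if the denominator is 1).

Let h_i = expected steps to first reach 3 from state i.
Boundary: h_3 = 0.
First-step equations for the other states:
  h_1 = 1 + 5/12*h_1 + 1/12*h_2 + 1/2*h_3
  h_2 = 1 + 1/2*h_1 + 1/6*h_2 + 1/3*h_3

Substituting h_3 = 0 and rearranging gives the linear system (I - Q) h = 1:
  [7/12, -1/12] . (h_1, h_2) = 1
  [-1/2, 5/6] . (h_1, h_2) = 1

Solving yields:
  h_1 = 33/16
  h_2 = 39/16

Starting state is 1, so the expected hitting time is h_1 = 33/16.

Answer: 33/16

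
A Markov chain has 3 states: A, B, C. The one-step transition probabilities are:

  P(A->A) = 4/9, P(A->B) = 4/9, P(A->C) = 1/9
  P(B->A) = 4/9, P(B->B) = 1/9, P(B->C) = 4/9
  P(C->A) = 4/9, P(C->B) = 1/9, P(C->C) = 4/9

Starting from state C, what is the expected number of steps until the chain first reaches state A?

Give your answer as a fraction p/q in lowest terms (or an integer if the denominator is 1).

Let h_i = expected steps to first reach A from state i.
Boundary: h_A = 0.
First-step equations for the other states:
  h_B = 1 + 4/9*h_A + 1/9*h_B + 4/9*h_C
  h_C = 1 + 4/9*h_A + 1/9*h_B + 4/9*h_C

Substituting h_A = 0 and rearranging gives the linear system (I - Q) h = 1:
  [8/9, -4/9] . (h_B, h_C) = 1
  [-1/9, 5/9] . (h_B, h_C) = 1

Solving yields:
  h_B = 9/4
  h_C = 9/4

Starting state is C, so the expected hitting time is h_C = 9/4.

Answer: 9/4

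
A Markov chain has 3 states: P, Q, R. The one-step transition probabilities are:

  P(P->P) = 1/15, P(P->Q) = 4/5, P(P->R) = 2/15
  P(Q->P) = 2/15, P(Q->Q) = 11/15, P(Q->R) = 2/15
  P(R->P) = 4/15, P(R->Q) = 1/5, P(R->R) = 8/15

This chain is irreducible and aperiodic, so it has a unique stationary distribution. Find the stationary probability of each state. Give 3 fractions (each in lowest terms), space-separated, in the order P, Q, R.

The stationary distribution satisfies pi = pi * P, i.e.:
  pi_P = 1/15*pi_P + 2/15*pi_Q + 4/15*pi_R
  pi_Q = 4/5*pi_P + 11/15*pi_Q + 1/5*pi_R
  pi_R = 2/15*pi_P + 2/15*pi_Q + 8/15*pi_R
with normalization: pi_P + pi_Q + pi_R = 1.

Using the first 2 balance equations plus normalization, the linear system A*pi = b is:
  [-14/15, 2/15, 4/15] . pi = 0
  [4/5, -4/15, 1/5] . pi = 0
  [1, 1, 1] . pi = 1

Solving yields:
  pi_P = 11/72
  pi_Q = 5/8
  pi_R = 2/9

Verification (pi * P):
  11/72*1/15 + 5/8*2/15 + 2/9*4/15 = 11/72 = pi_P  (ok)
  11/72*4/5 + 5/8*11/15 + 2/9*1/5 = 5/8 = pi_Q  (ok)
  11/72*2/15 + 5/8*2/15 + 2/9*8/15 = 2/9 = pi_R  (ok)

Answer: 11/72 5/8 2/9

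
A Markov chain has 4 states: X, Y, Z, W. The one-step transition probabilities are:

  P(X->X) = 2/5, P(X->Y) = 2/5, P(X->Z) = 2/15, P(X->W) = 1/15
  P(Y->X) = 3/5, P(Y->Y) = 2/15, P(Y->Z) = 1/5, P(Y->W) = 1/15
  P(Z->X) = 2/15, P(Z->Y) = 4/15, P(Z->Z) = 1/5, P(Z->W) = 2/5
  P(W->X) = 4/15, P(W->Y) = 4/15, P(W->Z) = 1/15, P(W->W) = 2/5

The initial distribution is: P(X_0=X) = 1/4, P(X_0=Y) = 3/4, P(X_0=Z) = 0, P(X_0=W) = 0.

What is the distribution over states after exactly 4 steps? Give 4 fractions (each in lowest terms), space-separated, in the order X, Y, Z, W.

Answer: 19822/50625 14348/50625 509/3375 196/1125

Derivation:
Propagating the distribution step by step (d_{t+1} = d_t * P):
d_0 = (X=1/4, Y=3/4, Z=0, W=0)
  d_1[X] = 1/4*2/5 + 3/4*3/5 + 0*2/15 + 0*4/15 = 11/20
  d_1[Y] = 1/4*2/5 + 3/4*2/15 + 0*4/15 + 0*4/15 = 1/5
  d_1[Z] = 1/4*2/15 + 3/4*1/5 + 0*1/5 + 0*1/15 = 11/60
  d_1[W] = 1/4*1/15 + 3/4*1/15 + 0*2/5 + 0*2/5 = 1/15
d_1 = (X=11/20, Y=1/5, Z=11/60, W=1/15)
  d_2[X] = 11/20*2/5 + 1/5*3/5 + 11/60*2/15 + 1/15*4/15 = 86/225
  d_2[Y] = 11/20*2/5 + 1/5*2/15 + 11/60*4/15 + 1/15*4/15 = 47/150
  d_2[Z] = 11/20*2/15 + 1/5*1/5 + 11/60*1/5 + 1/15*1/15 = 139/900
  d_2[W] = 11/20*1/15 + 1/5*1/15 + 11/60*2/5 + 1/15*2/5 = 3/20
d_2 = (X=86/225, Y=47/150, Z=139/900, W=3/20)
  d_3[X] = 86/225*2/5 + 47/150*3/5 + 139/900*2/15 + 3/20*4/15 = 271/675
  d_3[Y] = 86/225*2/5 + 47/150*2/15 + 139/900*4/15 + 3/20*4/15 = 931/3375
  d_3[Z] = 86/225*2/15 + 47/150*1/5 + 139/900*1/5 + 3/20*1/15 = 1043/6750
  d_3[W] = 86/225*1/15 + 47/150*1/15 + 139/900*2/5 + 3/20*2/5 = 227/1350
d_3 = (X=271/675, Y=931/3375, Z=1043/6750, W=227/1350)
  d_4[X] = 271/675*2/5 + 931/3375*3/5 + 1043/6750*2/15 + 227/1350*4/15 = 19822/50625
  d_4[Y] = 271/675*2/5 + 931/3375*2/15 + 1043/6750*4/15 + 227/1350*4/15 = 14348/50625
  d_4[Z] = 271/675*2/15 + 931/3375*1/5 + 1043/6750*1/5 + 227/1350*1/15 = 509/3375
  d_4[W] = 271/675*1/15 + 931/3375*1/15 + 1043/6750*2/5 + 227/1350*2/5 = 196/1125
d_4 = (X=19822/50625, Y=14348/50625, Z=509/3375, W=196/1125)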